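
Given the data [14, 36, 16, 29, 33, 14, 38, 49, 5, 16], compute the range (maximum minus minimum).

44

Step 1: Identify the maximum value: max = 49
Step 2: Identify the minimum value: min = 5
Step 3: Range = max - min = 49 - 5 = 44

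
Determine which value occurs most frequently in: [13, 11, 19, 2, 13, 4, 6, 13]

13

Step 1: Count the frequency of each value:
  2: appears 1 time(s)
  4: appears 1 time(s)
  6: appears 1 time(s)
  11: appears 1 time(s)
  13: appears 3 time(s)
  19: appears 1 time(s)
Step 2: The value 13 appears most frequently (3 times).
Step 3: Mode = 13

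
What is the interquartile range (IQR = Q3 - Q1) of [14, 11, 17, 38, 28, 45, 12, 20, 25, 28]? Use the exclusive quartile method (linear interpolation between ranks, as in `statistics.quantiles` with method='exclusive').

17

Step 1: Sort the data: [11, 12, 14, 17, 20, 25, 28, 28, 38, 45]
Step 2: n = 10
Step 3: Using the exclusive quartile method:
  Q1 = 13.5
  Q2 (median) = 22.5
  Q3 = 30.5
  IQR = Q3 - Q1 = 30.5 - 13.5 = 17
Step 4: IQR = 17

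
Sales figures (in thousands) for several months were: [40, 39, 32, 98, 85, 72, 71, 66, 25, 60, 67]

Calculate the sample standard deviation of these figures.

22.9494

Step 1: Compute the mean: 59.5455
Step 2: Sum of squared deviations from the mean: 5266.7273
Step 3: Sample variance = 5266.7273 / 10 = 526.6727
Step 4: Standard deviation = sqrt(526.6727) = 22.9494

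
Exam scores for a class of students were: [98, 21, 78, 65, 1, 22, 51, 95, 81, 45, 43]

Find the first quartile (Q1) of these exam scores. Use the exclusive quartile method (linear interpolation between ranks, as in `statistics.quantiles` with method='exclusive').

22

Step 1: Sort the data: [1, 21, 22, 43, 45, 51, 65, 78, 81, 95, 98]
Step 2: n = 11
Step 3: Using the exclusive quartile method:
  Q1 = 22
  Q2 (median) = 51
  Q3 = 81
  IQR = Q3 - Q1 = 81 - 22 = 59
Step 4: Q1 = 22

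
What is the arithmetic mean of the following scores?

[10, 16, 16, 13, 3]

11.6

Step 1: Sum all values: 10 + 16 + 16 + 13 + 3 = 58
Step 2: Count the number of values: n = 5
Step 3: Mean = sum / n = 58 / 5 = 11.6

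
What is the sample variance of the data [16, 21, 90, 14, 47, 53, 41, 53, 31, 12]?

590.8444

Step 1: Compute the mean: (16 + 21 + 90 + 14 + 47 + 53 + 41 + 53 + 31 + 12) / 10 = 37.8
Step 2: Compute squared deviations from the mean:
  (16 - 37.8)^2 = 475.24
  (21 - 37.8)^2 = 282.24
  (90 - 37.8)^2 = 2724.84
  (14 - 37.8)^2 = 566.44
  (47 - 37.8)^2 = 84.64
  (53 - 37.8)^2 = 231.04
  (41 - 37.8)^2 = 10.24
  (53 - 37.8)^2 = 231.04
  (31 - 37.8)^2 = 46.24
  (12 - 37.8)^2 = 665.64
Step 3: Sum of squared deviations = 5317.6
Step 4: Sample variance = 5317.6 / 9 = 590.8444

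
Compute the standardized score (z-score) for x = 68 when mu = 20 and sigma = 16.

3

Step 1: Recall the z-score formula: z = (x - mu) / sigma
Step 2: Substitute values: z = (68 - 20) / 16
Step 3: z = 48 / 16 = 3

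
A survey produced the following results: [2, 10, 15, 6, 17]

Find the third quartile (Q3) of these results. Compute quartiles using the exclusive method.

16

Step 1: Sort the data: [2, 6, 10, 15, 17]
Step 2: n = 5
Step 3: Using the exclusive quartile method:
  Q1 = 4
  Q2 (median) = 10
  Q3 = 16
  IQR = Q3 - Q1 = 16 - 4 = 12
Step 4: Q3 = 16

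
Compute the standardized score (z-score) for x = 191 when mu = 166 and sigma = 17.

1.4706

Step 1: Recall the z-score formula: z = (x - mu) / sigma
Step 2: Substitute values: z = (191 - 166) / 17
Step 3: z = 25 / 17 = 1.4706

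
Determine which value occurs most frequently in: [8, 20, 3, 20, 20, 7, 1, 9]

20

Step 1: Count the frequency of each value:
  1: appears 1 time(s)
  3: appears 1 time(s)
  7: appears 1 time(s)
  8: appears 1 time(s)
  9: appears 1 time(s)
  20: appears 3 time(s)
Step 2: The value 20 appears most frequently (3 times).
Step 3: Mode = 20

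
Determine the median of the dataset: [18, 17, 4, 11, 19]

17

Step 1: Sort the data in ascending order: [4, 11, 17, 18, 19]
Step 2: The number of values is n = 5.
Step 3: Since n is odd, the median is the middle value at position 3: 17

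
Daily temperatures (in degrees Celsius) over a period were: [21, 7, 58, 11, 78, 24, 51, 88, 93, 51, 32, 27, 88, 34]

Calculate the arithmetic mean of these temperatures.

47.3571

Step 1: Sum all values: 21 + 7 + 58 + 11 + 78 + 24 + 51 + 88 + 93 + 51 + 32 + 27 + 88 + 34 = 663
Step 2: Count the number of values: n = 14
Step 3: Mean = sum / n = 663 / 14 = 47.3571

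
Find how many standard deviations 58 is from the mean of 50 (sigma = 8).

1

Step 1: Recall the z-score formula: z = (x - mu) / sigma
Step 2: Substitute values: z = (58 - 50) / 8
Step 3: z = 8 / 8 = 1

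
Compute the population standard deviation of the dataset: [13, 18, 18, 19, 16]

2.1354

Step 1: Compute the mean: 16.8
Step 2: Sum of squared deviations from the mean: 22.8
Step 3: Population variance = 22.8 / 5 = 4.56
Step 4: Standard deviation = sqrt(4.56) = 2.1354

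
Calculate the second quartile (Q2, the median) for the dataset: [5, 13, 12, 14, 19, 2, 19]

13

Step 1: Sort the data: [2, 5, 12, 13, 14, 19, 19]
Step 2: n = 7
Step 3: Q2 is the median. Since n is odd, it is the middle value at position 4: 13
Step 4: Q2 = 13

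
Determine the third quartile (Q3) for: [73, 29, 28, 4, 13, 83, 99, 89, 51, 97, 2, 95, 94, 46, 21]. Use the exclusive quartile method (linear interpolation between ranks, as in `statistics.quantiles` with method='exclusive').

94

Step 1: Sort the data: [2, 4, 13, 21, 28, 29, 46, 51, 73, 83, 89, 94, 95, 97, 99]
Step 2: n = 15
Step 3: Using the exclusive quartile method:
  Q1 = 21
  Q2 (median) = 51
  Q3 = 94
  IQR = Q3 - Q1 = 94 - 21 = 73
Step 4: Q3 = 94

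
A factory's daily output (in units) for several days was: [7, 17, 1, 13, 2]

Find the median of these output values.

7

Step 1: Sort the data in ascending order: [1, 2, 7, 13, 17]
Step 2: The number of values is n = 5.
Step 3: Since n is odd, the median is the middle value at position 3: 7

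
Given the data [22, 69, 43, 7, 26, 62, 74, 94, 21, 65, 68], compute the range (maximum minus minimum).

87

Step 1: Identify the maximum value: max = 94
Step 2: Identify the minimum value: min = 7
Step 3: Range = max - min = 94 - 7 = 87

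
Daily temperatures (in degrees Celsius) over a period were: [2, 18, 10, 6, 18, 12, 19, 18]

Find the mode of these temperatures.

18

Step 1: Count the frequency of each value:
  2: appears 1 time(s)
  6: appears 1 time(s)
  10: appears 1 time(s)
  12: appears 1 time(s)
  18: appears 3 time(s)
  19: appears 1 time(s)
Step 2: The value 18 appears most frequently (3 times).
Step 3: Mode = 18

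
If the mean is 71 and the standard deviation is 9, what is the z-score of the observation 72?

0.1111

Step 1: Recall the z-score formula: z = (x - mu) / sigma
Step 2: Substitute values: z = (72 - 71) / 9
Step 3: z = 1 / 9 = 0.1111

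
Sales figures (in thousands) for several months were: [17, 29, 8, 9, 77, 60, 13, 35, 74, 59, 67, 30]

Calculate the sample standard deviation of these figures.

26.118

Step 1: Compute the mean: 39.8333
Step 2: Sum of squared deviations from the mean: 7503.6667
Step 3: Sample variance = 7503.6667 / 11 = 682.1515
Step 4: Standard deviation = sqrt(682.1515) = 26.118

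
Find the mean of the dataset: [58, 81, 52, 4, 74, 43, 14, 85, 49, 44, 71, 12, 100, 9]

49.7143

Step 1: Sum all values: 58 + 81 + 52 + 4 + 74 + 43 + 14 + 85 + 49 + 44 + 71 + 12 + 100 + 9 = 696
Step 2: Count the number of values: n = 14
Step 3: Mean = sum / n = 696 / 14 = 49.7143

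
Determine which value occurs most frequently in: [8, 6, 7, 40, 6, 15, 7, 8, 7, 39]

7

Step 1: Count the frequency of each value:
  6: appears 2 time(s)
  7: appears 3 time(s)
  8: appears 2 time(s)
  15: appears 1 time(s)
  39: appears 1 time(s)
  40: appears 1 time(s)
Step 2: The value 7 appears most frequently (3 times).
Step 3: Mode = 7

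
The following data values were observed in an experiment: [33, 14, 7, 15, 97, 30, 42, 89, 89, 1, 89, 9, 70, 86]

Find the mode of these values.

89

Step 1: Count the frequency of each value:
  1: appears 1 time(s)
  7: appears 1 time(s)
  9: appears 1 time(s)
  14: appears 1 time(s)
  15: appears 1 time(s)
  30: appears 1 time(s)
  33: appears 1 time(s)
  42: appears 1 time(s)
  70: appears 1 time(s)
  86: appears 1 time(s)
  89: appears 3 time(s)
  97: appears 1 time(s)
Step 2: The value 89 appears most frequently (3 times).
Step 3: Mode = 89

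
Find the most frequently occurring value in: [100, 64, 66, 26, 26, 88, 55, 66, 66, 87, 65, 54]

66

Step 1: Count the frequency of each value:
  26: appears 2 time(s)
  54: appears 1 time(s)
  55: appears 1 time(s)
  64: appears 1 time(s)
  65: appears 1 time(s)
  66: appears 3 time(s)
  87: appears 1 time(s)
  88: appears 1 time(s)
  100: appears 1 time(s)
Step 2: The value 66 appears most frequently (3 times).
Step 3: Mode = 66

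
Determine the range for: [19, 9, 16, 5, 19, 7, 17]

14

Step 1: Identify the maximum value: max = 19
Step 2: Identify the minimum value: min = 5
Step 3: Range = max - min = 19 - 5 = 14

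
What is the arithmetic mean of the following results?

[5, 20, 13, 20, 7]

13

Step 1: Sum all values: 5 + 20 + 13 + 20 + 7 = 65
Step 2: Count the number of values: n = 5
Step 3: Mean = sum / n = 65 / 5 = 13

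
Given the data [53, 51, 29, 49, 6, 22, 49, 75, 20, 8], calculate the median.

39

Step 1: Sort the data in ascending order: [6, 8, 20, 22, 29, 49, 49, 51, 53, 75]
Step 2: The number of values is n = 10.
Step 3: Since n is even, the median is the average of positions 5 and 6:
  Median = (29 + 49) / 2 = 39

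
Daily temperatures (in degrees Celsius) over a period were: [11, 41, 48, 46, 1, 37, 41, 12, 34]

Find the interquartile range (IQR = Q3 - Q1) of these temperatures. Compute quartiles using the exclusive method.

32

Step 1: Sort the data: [1, 11, 12, 34, 37, 41, 41, 46, 48]
Step 2: n = 9
Step 3: Using the exclusive quartile method:
  Q1 = 11.5
  Q2 (median) = 37
  Q3 = 43.5
  IQR = Q3 - Q1 = 43.5 - 11.5 = 32
Step 4: IQR = 32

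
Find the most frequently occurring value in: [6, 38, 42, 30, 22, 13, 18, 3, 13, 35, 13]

13

Step 1: Count the frequency of each value:
  3: appears 1 time(s)
  6: appears 1 time(s)
  13: appears 3 time(s)
  18: appears 1 time(s)
  22: appears 1 time(s)
  30: appears 1 time(s)
  35: appears 1 time(s)
  38: appears 1 time(s)
  42: appears 1 time(s)
Step 2: The value 13 appears most frequently (3 times).
Step 3: Mode = 13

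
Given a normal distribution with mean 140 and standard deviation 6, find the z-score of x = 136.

-0.6667

Step 1: Recall the z-score formula: z = (x - mu) / sigma
Step 2: Substitute values: z = (136 - 140) / 6
Step 3: z = -4 / 6 = -0.6667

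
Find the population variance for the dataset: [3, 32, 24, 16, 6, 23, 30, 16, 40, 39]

146.29

Step 1: Compute the mean: (3 + 32 + 24 + 16 + 6 + 23 + 30 + 16 + 40 + 39) / 10 = 22.9
Step 2: Compute squared deviations from the mean:
  (3 - 22.9)^2 = 396.01
  (32 - 22.9)^2 = 82.81
  (24 - 22.9)^2 = 1.21
  (16 - 22.9)^2 = 47.61
  (6 - 22.9)^2 = 285.61
  (23 - 22.9)^2 = 0.01
  (30 - 22.9)^2 = 50.41
  (16 - 22.9)^2 = 47.61
  (40 - 22.9)^2 = 292.41
  (39 - 22.9)^2 = 259.21
Step 3: Sum of squared deviations = 1462.9
Step 4: Population variance = 1462.9 / 10 = 146.29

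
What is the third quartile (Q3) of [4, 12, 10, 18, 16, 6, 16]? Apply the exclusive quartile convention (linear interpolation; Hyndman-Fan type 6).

16

Step 1: Sort the data: [4, 6, 10, 12, 16, 16, 18]
Step 2: n = 7
Step 3: Using the exclusive quartile method:
  Q1 = 6
  Q2 (median) = 12
  Q3 = 16
  IQR = Q3 - Q1 = 16 - 6 = 10
Step 4: Q3 = 16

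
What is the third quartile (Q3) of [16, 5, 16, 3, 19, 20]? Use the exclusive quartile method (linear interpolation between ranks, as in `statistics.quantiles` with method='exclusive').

19.25

Step 1: Sort the data: [3, 5, 16, 16, 19, 20]
Step 2: n = 6
Step 3: Using the exclusive quartile method:
  Q1 = 4.5
  Q2 (median) = 16
  Q3 = 19.25
  IQR = Q3 - Q1 = 19.25 - 4.5 = 14.75
Step 4: Q3 = 19.25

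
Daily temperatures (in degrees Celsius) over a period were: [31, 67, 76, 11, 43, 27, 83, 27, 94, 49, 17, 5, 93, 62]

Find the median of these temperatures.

46

Step 1: Sort the data in ascending order: [5, 11, 17, 27, 27, 31, 43, 49, 62, 67, 76, 83, 93, 94]
Step 2: The number of values is n = 14.
Step 3: Since n is even, the median is the average of positions 7 and 8:
  Median = (43 + 49) / 2 = 46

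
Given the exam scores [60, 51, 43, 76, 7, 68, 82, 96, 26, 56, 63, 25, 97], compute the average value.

57.6923

Step 1: Sum all values: 60 + 51 + 43 + 76 + 7 + 68 + 82 + 96 + 26 + 56 + 63 + 25 + 97 = 750
Step 2: Count the number of values: n = 13
Step 3: Mean = sum / n = 750 / 13 = 57.6923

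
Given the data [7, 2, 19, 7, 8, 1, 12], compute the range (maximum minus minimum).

18

Step 1: Identify the maximum value: max = 19
Step 2: Identify the minimum value: min = 1
Step 3: Range = max - min = 19 - 1 = 18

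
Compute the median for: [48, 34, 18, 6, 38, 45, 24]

34

Step 1: Sort the data in ascending order: [6, 18, 24, 34, 38, 45, 48]
Step 2: The number of values is n = 7.
Step 3: Since n is odd, the median is the middle value at position 4: 34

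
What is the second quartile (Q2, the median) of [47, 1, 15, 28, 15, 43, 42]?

28

Step 1: Sort the data: [1, 15, 15, 28, 42, 43, 47]
Step 2: n = 7
Step 3: Q2 is the median. Since n is odd, it is the middle value at position 4: 28
Step 4: Q2 = 28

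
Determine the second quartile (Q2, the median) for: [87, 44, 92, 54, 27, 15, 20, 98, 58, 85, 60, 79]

59

Step 1: Sort the data: [15, 20, 27, 44, 54, 58, 60, 79, 85, 87, 92, 98]
Step 2: n = 12
Step 3: Q2 is the median. Since n is even, it is the average of the values at positions 6 and 7:
  Q2 = (58 + 60) / 2 = 59
Step 4: Q2 = 59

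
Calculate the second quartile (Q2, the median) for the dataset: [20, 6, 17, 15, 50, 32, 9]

17

Step 1: Sort the data: [6, 9, 15, 17, 20, 32, 50]
Step 2: n = 7
Step 3: Q2 is the median. Since n is odd, it is the middle value at position 4: 17
Step 4: Q2 = 17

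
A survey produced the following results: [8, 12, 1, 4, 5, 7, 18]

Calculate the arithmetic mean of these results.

7.8571

Step 1: Sum all values: 8 + 12 + 1 + 4 + 5 + 7 + 18 = 55
Step 2: Count the number of values: n = 7
Step 3: Mean = sum / n = 55 / 7 = 7.8571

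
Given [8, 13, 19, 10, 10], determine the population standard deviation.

3.8471

Step 1: Compute the mean: 12
Step 2: Sum of squared deviations from the mean: 74
Step 3: Population variance = 74 / 5 = 14.8
Step 4: Standard deviation = sqrt(14.8) = 3.8471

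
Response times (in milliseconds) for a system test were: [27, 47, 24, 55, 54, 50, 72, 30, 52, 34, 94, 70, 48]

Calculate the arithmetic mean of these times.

50.5385

Step 1: Sum all values: 27 + 47 + 24 + 55 + 54 + 50 + 72 + 30 + 52 + 34 + 94 + 70 + 48 = 657
Step 2: Count the number of values: n = 13
Step 3: Mean = sum / n = 657 / 13 = 50.5385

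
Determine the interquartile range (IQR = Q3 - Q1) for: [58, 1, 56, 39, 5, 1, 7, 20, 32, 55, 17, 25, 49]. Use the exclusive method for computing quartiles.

46

Step 1: Sort the data: [1, 1, 5, 7, 17, 20, 25, 32, 39, 49, 55, 56, 58]
Step 2: n = 13
Step 3: Using the exclusive quartile method:
  Q1 = 6
  Q2 (median) = 25
  Q3 = 52
  IQR = Q3 - Q1 = 52 - 6 = 46
Step 4: IQR = 46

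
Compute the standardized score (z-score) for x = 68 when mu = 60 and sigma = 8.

1

Step 1: Recall the z-score formula: z = (x - mu) / sigma
Step 2: Substitute values: z = (68 - 60) / 8
Step 3: z = 8 / 8 = 1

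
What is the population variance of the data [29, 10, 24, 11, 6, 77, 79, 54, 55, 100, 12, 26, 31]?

864.8639

Step 1: Compute the mean: (29 + 10 + 24 + 11 + 6 + 77 + 79 + 54 + 55 + 100 + 12 + 26 + 31) / 13 = 39.5385
Step 2: Compute squared deviations from the mean:
  (29 - 39.5385)^2 = 111.0592
  (10 - 39.5385)^2 = 872.5207
  (24 - 39.5385)^2 = 241.4438
  (11 - 39.5385)^2 = 814.4438
  (6 - 39.5385)^2 = 1124.8284
  (77 - 39.5385)^2 = 1403.3669
  (79 - 39.5385)^2 = 1557.213
  (54 - 39.5385)^2 = 209.1361
  (55 - 39.5385)^2 = 239.0592
  (100 - 39.5385)^2 = 3655.5976
  (12 - 39.5385)^2 = 758.3669
  (26 - 39.5385)^2 = 183.2899
  (31 - 39.5385)^2 = 72.9053
Step 3: Sum of squared deviations = 11243.2308
Step 4: Population variance = 11243.2308 / 13 = 864.8639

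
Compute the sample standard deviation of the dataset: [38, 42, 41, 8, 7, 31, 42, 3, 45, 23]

16.4992

Step 1: Compute the mean: 28
Step 2: Sum of squared deviations from the mean: 2450
Step 3: Sample variance = 2450 / 9 = 272.2222
Step 4: Standard deviation = sqrt(272.2222) = 16.4992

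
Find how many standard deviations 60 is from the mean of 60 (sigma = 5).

0

Step 1: Recall the z-score formula: z = (x - mu) / sigma
Step 2: Substitute values: z = (60 - 60) / 5
Step 3: z = 0 / 5 = 0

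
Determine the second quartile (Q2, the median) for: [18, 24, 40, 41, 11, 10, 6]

18

Step 1: Sort the data: [6, 10, 11, 18, 24, 40, 41]
Step 2: n = 7
Step 3: Q2 is the median. Since n is odd, it is the middle value at position 4: 18
Step 4: Q2 = 18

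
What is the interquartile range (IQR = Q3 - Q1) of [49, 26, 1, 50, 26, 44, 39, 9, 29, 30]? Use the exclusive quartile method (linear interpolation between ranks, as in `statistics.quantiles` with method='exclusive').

23.5

Step 1: Sort the data: [1, 9, 26, 26, 29, 30, 39, 44, 49, 50]
Step 2: n = 10
Step 3: Using the exclusive quartile method:
  Q1 = 21.75
  Q2 (median) = 29.5
  Q3 = 45.25
  IQR = Q3 - Q1 = 45.25 - 21.75 = 23.5
Step 4: IQR = 23.5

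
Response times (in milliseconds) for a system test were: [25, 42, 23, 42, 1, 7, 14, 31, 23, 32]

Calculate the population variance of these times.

168.2

Step 1: Compute the mean: (25 + 42 + 23 + 42 + 1 + 7 + 14 + 31 + 23 + 32) / 10 = 24
Step 2: Compute squared deviations from the mean:
  (25 - 24)^2 = 1
  (42 - 24)^2 = 324
  (23 - 24)^2 = 1
  (42 - 24)^2 = 324
  (1 - 24)^2 = 529
  (7 - 24)^2 = 289
  (14 - 24)^2 = 100
  (31 - 24)^2 = 49
  (23 - 24)^2 = 1
  (32 - 24)^2 = 64
Step 3: Sum of squared deviations = 1682
Step 4: Population variance = 1682 / 10 = 168.2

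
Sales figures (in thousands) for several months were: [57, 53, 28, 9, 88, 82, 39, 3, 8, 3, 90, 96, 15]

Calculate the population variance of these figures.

1188.8402

Step 1: Compute the mean: (57 + 53 + 28 + 9 + 88 + 82 + 39 + 3 + 8 + 3 + 90 + 96 + 15) / 13 = 43.9231
Step 2: Compute squared deviations from the mean:
  (57 - 43.9231)^2 = 171.0059
  (53 - 43.9231)^2 = 82.3905
  (28 - 43.9231)^2 = 253.5444
  (9 - 43.9231)^2 = 1219.6213
  (88 - 43.9231)^2 = 1942.7751
  (82 - 43.9231)^2 = 1449.8521
  (39 - 43.9231)^2 = 24.2367
  (3 - 43.9231)^2 = 1674.6982
  (8 - 43.9231)^2 = 1290.4675
  (3 - 43.9231)^2 = 1674.6982
  (90 - 43.9231)^2 = 2123.0828
  (96 - 43.9231)^2 = 2712.0059
  (15 - 43.9231)^2 = 836.5444
Step 3: Sum of squared deviations = 15454.9231
Step 4: Population variance = 15454.9231 / 13 = 1188.8402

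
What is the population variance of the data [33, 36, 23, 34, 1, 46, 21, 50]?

210.75

Step 1: Compute the mean: (33 + 36 + 23 + 34 + 1 + 46 + 21 + 50) / 8 = 30.5
Step 2: Compute squared deviations from the mean:
  (33 - 30.5)^2 = 6.25
  (36 - 30.5)^2 = 30.25
  (23 - 30.5)^2 = 56.25
  (34 - 30.5)^2 = 12.25
  (1 - 30.5)^2 = 870.25
  (46 - 30.5)^2 = 240.25
  (21 - 30.5)^2 = 90.25
  (50 - 30.5)^2 = 380.25
Step 3: Sum of squared deviations = 1686
Step 4: Population variance = 1686 / 8 = 210.75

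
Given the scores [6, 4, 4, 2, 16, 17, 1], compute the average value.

7.1429

Step 1: Sum all values: 6 + 4 + 4 + 2 + 16 + 17 + 1 = 50
Step 2: Count the number of values: n = 7
Step 3: Mean = sum / n = 50 / 7 = 7.1429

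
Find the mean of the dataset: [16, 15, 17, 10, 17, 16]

15.1667

Step 1: Sum all values: 16 + 15 + 17 + 10 + 17 + 16 = 91
Step 2: Count the number of values: n = 6
Step 3: Mean = sum / n = 91 / 6 = 15.1667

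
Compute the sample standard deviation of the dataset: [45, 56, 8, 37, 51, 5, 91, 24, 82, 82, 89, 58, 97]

31.3399

Step 1: Compute the mean: 55.7692
Step 2: Sum of squared deviations from the mean: 11786.3077
Step 3: Sample variance = 11786.3077 / 12 = 982.1923
Step 4: Standard deviation = sqrt(982.1923) = 31.3399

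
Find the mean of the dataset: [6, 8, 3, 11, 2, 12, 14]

8

Step 1: Sum all values: 6 + 8 + 3 + 11 + 2 + 12 + 14 = 56
Step 2: Count the number of values: n = 7
Step 3: Mean = sum / n = 56 / 7 = 8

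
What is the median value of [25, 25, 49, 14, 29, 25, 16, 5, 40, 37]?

25

Step 1: Sort the data in ascending order: [5, 14, 16, 25, 25, 25, 29, 37, 40, 49]
Step 2: The number of values is n = 10.
Step 3: Since n is even, the median is the average of positions 5 and 6:
  Median = (25 + 25) / 2 = 25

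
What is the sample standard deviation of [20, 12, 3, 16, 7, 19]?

6.7946

Step 1: Compute the mean: 12.8333
Step 2: Sum of squared deviations from the mean: 230.8333
Step 3: Sample variance = 230.8333 / 5 = 46.1667
Step 4: Standard deviation = sqrt(46.1667) = 6.7946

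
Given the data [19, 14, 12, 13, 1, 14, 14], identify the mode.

14

Step 1: Count the frequency of each value:
  1: appears 1 time(s)
  12: appears 1 time(s)
  13: appears 1 time(s)
  14: appears 3 time(s)
  19: appears 1 time(s)
Step 2: The value 14 appears most frequently (3 times).
Step 3: Mode = 14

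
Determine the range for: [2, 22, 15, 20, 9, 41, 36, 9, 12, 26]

39

Step 1: Identify the maximum value: max = 41
Step 2: Identify the minimum value: min = 2
Step 3: Range = max - min = 41 - 2 = 39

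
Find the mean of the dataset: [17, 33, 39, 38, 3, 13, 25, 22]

23.75

Step 1: Sum all values: 17 + 33 + 39 + 38 + 3 + 13 + 25 + 22 = 190
Step 2: Count the number of values: n = 8
Step 3: Mean = sum / n = 190 / 8 = 23.75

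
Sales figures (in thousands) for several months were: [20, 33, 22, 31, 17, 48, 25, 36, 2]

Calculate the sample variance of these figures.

171

Step 1: Compute the mean: (20 + 33 + 22 + 31 + 17 + 48 + 25 + 36 + 2) / 9 = 26
Step 2: Compute squared deviations from the mean:
  (20 - 26)^2 = 36
  (33 - 26)^2 = 49
  (22 - 26)^2 = 16
  (31 - 26)^2 = 25
  (17 - 26)^2 = 81
  (48 - 26)^2 = 484
  (25 - 26)^2 = 1
  (36 - 26)^2 = 100
  (2 - 26)^2 = 576
Step 3: Sum of squared deviations = 1368
Step 4: Sample variance = 1368 / 8 = 171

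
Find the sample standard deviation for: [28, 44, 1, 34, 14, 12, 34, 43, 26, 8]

14.9384

Step 1: Compute the mean: 24.4
Step 2: Sum of squared deviations from the mean: 2008.4
Step 3: Sample variance = 2008.4 / 9 = 223.1556
Step 4: Standard deviation = sqrt(223.1556) = 14.9384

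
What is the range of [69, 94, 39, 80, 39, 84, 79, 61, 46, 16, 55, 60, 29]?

78

Step 1: Identify the maximum value: max = 94
Step 2: Identify the minimum value: min = 16
Step 3: Range = max - min = 94 - 16 = 78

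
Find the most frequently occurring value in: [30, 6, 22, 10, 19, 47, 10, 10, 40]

10

Step 1: Count the frequency of each value:
  6: appears 1 time(s)
  10: appears 3 time(s)
  19: appears 1 time(s)
  22: appears 1 time(s)
  30: appears 1 time(s)
  40: appears 1 time(s)
  47: appears 1 time(s)
Step 2: The value 10 appears most frequently (3 times).
Step 3: Mode = 10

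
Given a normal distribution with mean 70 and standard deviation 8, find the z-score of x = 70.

0

Step 1: Recall the z-score formula: z = (x - mu) / sigma
Step 2: Substitute values: z = (70 - 70) / 8
Step 3: z = 0 / 8 = 0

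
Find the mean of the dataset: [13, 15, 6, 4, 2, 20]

10

Step 1: Sum all values: 13 + 15 + 6 + 4 + 2 + 20 = 60
Step 2: Count the number of values: n = 6
Step 3: Mean = sum / n = 60 / 6 = 10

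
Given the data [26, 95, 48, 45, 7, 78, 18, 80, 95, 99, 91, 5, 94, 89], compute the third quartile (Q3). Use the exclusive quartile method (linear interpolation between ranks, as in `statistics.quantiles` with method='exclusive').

94.25

Step 1: Sort the data: [5, 7, 18, 26, 45, 48, 78, 80, 89, 91, 94, 95, 95, 99]
Step 2: n = 14
Step 3: Using the exclusive quartile method:
  Q1 = 24
  Q2 (median) = 79
  Q3 = 94.25
  IQR = Q3 - Q1 = 94.25 - 24 = 70.25
Step 4: Q3 = 94.25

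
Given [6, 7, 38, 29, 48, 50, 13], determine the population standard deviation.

17.4496

Step 1: Compute the mean: 27.2857
Step 2: Sum of squared deviations from the mean: 2131.4286
Step 3: Population variance = 2131.4286 / 7 = 304.4898
Step 4: Standard deviation = sqrt(304.4898) = 17.4496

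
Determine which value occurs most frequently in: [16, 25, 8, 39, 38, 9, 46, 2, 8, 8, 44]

8

Step 1: Count the frequency of each value:
  2: appears 1 time(s)
  8: appears 3 time(s)
  9: appears 1 time(s)
  16: appears 1 time(s)
  25: appears 1 time(s)
  38: appears 1 time(s)
  39: appears 1 time(s)
  44: appears 1 time(s)
  46: appears 1 time(s)
Step 2: The value 8 appears most frequently (3 times).
Step 3: Mode = 8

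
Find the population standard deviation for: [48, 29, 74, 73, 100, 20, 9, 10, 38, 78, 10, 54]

29.5864

Step 1: Compute the mean: 45.25
Step 2: Sum of squared deviations from the mean: 10504.25
Step 3: Population variance = 10504.25 / 12 = 875.3542
Step 4: Standard deviation = sqrt(875.3542) = 29.5864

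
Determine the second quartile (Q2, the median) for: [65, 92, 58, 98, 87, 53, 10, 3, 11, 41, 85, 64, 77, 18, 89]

64

Step 1: Sort the data: [3, 10, 11, 18, 41, 53, 58, 64, 65, 77, 85, 87, 89, 92, 98]
Step 2: n = 15
Step 3: Q2 is the median. Since n is odd, it is the middle value at position 8: 64
Step 4: Q2 = 64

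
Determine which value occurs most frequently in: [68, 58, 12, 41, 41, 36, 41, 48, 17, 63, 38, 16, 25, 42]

41

Step 1: Count the frequency of each value:
  12: appears 1 time(s)
  16: appears 1 time(s)
  17: appears 1 time(s)
  25: appears 1 time(s)
  36: appears 1 time(s)
  38: appears 1 time(s)
  41: appears 3 time(s)
  42: appears 1 time(s)
  48: appears 1 time(s)
  58: appears 1 time(s)
  63: appears 1 time(s)
  68: appears 1 time(s)
Step 2: The value 41 appears most frequently (3 times).
Step 3: Mode = 41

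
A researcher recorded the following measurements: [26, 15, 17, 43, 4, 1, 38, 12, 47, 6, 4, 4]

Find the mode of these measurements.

4

Step 1: Count the frequency of each value:
  1: appears 1 time(s)
  4: appears 3 time(s)
  6: appears 1 time(s)
  12: appears 1 time(s)
  15: appears 1 time(s)
  17: appears 1 time(s)
  26: appears 1 time(s)
  38: appears 1 time(s)
  43: appears 1 time(s)
  47: appears 1 time(s)
Step 2: The value 4 appears most frequently (3 times).
Step 3: Mode = 4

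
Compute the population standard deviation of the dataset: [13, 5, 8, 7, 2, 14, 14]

4.4078

Step 1: Compute the mean: 9
Step 2: Sum of squared deviations from the mean: 136
Step 3: Population variance = 136 / 7 = 19.4286
Step 4: Standard deviation = sqrt(19.4286) = 4.4078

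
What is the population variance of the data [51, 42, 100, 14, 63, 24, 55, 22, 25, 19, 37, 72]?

606.0556

Step 1: Compute the mean: (51 + 42 + 100 + 14 + 63 + 24 + 55 + 22 + 25 + 19 + 37 + 72) / 12 = 43.6667
Step 2: Compute squared deviations from the mean:
  (51 - 43.6667)^2 = 53.7778
  (42 - 43.6667)^2 = 2.7778
  (100 - 43.6667)^2 = 3173.4444
  (14 - 43.6667)^2 = 880.1111
  (63 - 43.6667)^2 = 373.7778
  (24 - 43.6667)^2 = 386.7778
  (55 - 43.6667)^2 = 128.4444
  (22 - 43.6667)^2 = 469.4444
  (25 - 43.6667)^2 = 348.4444
  (19 - 43.6667)^2 = 608.4444
  (37 - 43.6667)^2 = 44.4444
  (72 - 43.6667)^2 = 802.7778
Step 3: Sum of squared deviations = 7272.6667
Step 4: Population variance = 7272.6667 / 12 = 606.0556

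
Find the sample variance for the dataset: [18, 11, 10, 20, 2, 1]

61.8667

Step 1: Compute the mean: (18 + 11 + 10 + 20 + 2 + 1) / 6 = 10.3333
Step 2: Compute squared deviations from the mean:
  (18 - 10.3333)^2 = 58.7778
  (11 - 10.3333)^2 = 0.4444
  (10 - 10.3333)^2 = 0.1111
  (20 - 10.3333)^2 = 93.4444
  (2 - 10.3333)^2 = 69.4444
  (1 - 10.3333)^2 = 87.1111
Step 3: Sum of squared deviations = 309.3333
Step 4: Sample variance = 309.3333 / 5 = 61.8667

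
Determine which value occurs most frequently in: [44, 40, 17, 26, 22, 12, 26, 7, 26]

26

Step 1: Count the frequency of each value:
  7: appears 1 time(s)
  12: appears 1 time(s)
  17: appears 1 time(s)
  22: appears 1 time(s)
  26: appears 3 time(s)
  40: appears 1 time(s)
  44: appears 1 time(s)
Step 2: The value 26 appears most frequently (3 times).
Step 3: Mode = 26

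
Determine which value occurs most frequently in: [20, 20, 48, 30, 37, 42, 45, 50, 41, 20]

20

Step 1: Count the frequency of each value:
  20: appears 3 time(s)
  30: appears 1 time(s)
  37: appears 1 time(s)
  41: appears 1 time(s)
  42: appears 1 time(s)
  45: appears 1 time(s)
  48: appears 1 time(s)
  50: appears 1 time(s)
Step 2: The value 20 appears most frequently (3 times).
Step 3: Mode = 20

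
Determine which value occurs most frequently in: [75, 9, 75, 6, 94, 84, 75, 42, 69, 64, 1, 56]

75

Step 1: Count the frequency of each value:
  1: appears 1 time(s)
  6: appears 1 time(s)
  9: appears 1 time(s)
  42: appears 1 time(s)
  56: appears 1 time(s)
  64: appears 1 time(s)
  69: appears 1 time(s)
  75: appears 3 time(s)
  84: appears 1 time(s)
  94: appears 1 time(s)
Step 2: The value 75 appears most frequently (3 times).
Step 3: Mode = 75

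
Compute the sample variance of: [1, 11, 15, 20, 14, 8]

42.7

Step 1: Compute the mean: (1 + 11 + 15 + 20 + 14 + 8) / 6 = 11.5
Step 2: Compute squared deviations from the mean:
  (1 - 11.5)^2 = 110.25
  (11 - 11.5)^2 = 0.25
  (15 - 11.5)^2 = 12.25
  (20 - 11.5)^2 = 72.25
  (14 - 11.5)^2 = 6.25
  (8 - 11.5)^2 = 12.25
Step 3: Sum of squared deviations = 213.5
Step 4: Sample variance = 213.5 / 5 = 42.7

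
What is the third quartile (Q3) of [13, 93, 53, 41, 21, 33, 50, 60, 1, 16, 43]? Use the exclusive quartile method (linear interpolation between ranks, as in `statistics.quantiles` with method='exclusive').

53

Step 1: Sort the data: [1, 13, 16, 21, 33, 41, 43, 50, 53, 60, 93]
Step 2: n = 11
Step 3: Using the exclusive quartile method:
  Q1 = 16
  Q2 (median) = 41
  Q3 = 53
  IQR = Q3 - Q1 = 53 - 16 = 37
Step 4: Q3 = 53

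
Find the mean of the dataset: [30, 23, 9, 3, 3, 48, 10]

18

Step 1: Sum all values: 30 + 23 + 9 + 3 + 3 + 48 + 10 = 126
Step 2: Count the number of values: n = 7
Step 3: Mean = sum / n = 126 / 7 = 18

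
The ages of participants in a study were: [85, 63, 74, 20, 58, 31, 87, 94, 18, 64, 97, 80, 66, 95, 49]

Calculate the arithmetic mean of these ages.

65.4

Step 1: Sum all values: 85 + 63 + 74 + 20 + 58 + 31 + 87 + 94 + 18 + 64 + 97 + 80 + 66 + 95 + 49 = 981
Step 2: Count the number of values: n = 15
Step 3: Mean = sum / n = 981 / 15 = 65.4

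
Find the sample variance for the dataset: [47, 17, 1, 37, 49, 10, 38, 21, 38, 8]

298.4889

Step 1: Compute the mean: (47 + 17 + 1 + 37 + 49 + 10 + 38 + 21 + 38 + 8) / 10 = 26.6
Step 2: Compute squared deviations from the mean:
  (47 - 26.6)^2 = 416.16
  (17 - 26.6)^2 = 92.16
  (1 - 26.6)^2 = 655.36
  (37 - 26.6)^2 = 108.16
  (49 - 26.6)^2 = 501.76
  (10 - 26.6)^2 = 275.56
  (38 - 26.6)^2 = 129.96
  (21 - 26.6)^2 = 31.36
  (38 - 26.6)^2 = 129.96
  (8 - 26.6)^2 = 345.96
Step 3: Sum of squared deviations = 2686.4
Step 4: Sample variance = 2686.4 / 9 = 298.4889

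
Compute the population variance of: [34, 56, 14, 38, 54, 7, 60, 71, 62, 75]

482.29

Step 1: Compute the mean: (34 + 56 + 14 + 38 + 54 + 7 + 60 + 71 + 62 + 75) / 10 = 47.1
Step 2: Compute squared deviations from the mean:
  (34 - 47.1)^2 = 171.61
  (56 - 47.1)^2 = 79.21
  (14 - 47.1)^2 = 1095.61
  (38 - 47.1)^2 = 82.81
  (54 - 47.1)^2 = 47.61
  (7 - 47.1)^2 = 1608.01
  (60 - 47.1)^2 = 166.41
  (71 - 47.1)^2 = 571.21
  (62 - 47.1)^2 = 222.01
  (75 - 47.1)^2 = 778.41
Step 3: Sum of squared deviations = 4822.9
Step 4: Population variance = 4822.9 / 10 = 482.29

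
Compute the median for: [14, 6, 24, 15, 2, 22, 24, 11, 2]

14

Step 1: Sort the data in ascending order: [2, 2, 6, 11, 14, 15, 22, 24, 24]
Step 2: The number of values is n = 9.
Step 3: Since n is odd, the median is the middle value at position 5: 14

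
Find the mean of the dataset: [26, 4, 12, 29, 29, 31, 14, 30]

21.875

Step 1: Sum all values: 26 + 4 + 12 + 29 + 29 + 31 + 14 + 30 = 175
Step 2: Count the number of values: n = 8
Step 3: Mean = sum / n = 175 / 8 = 21.875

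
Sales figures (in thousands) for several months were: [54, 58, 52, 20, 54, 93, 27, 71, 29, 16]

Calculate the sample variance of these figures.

594.2667

Step 1: Compute the mean: (54 + 58 + 52 + 20 + 54 + 93 + 27 + 71 + 29 + 16) / 10 = 47.4
Step 2: Compute squared deviations from the mean:
  (54 - 47.4)^2 = 43.56
  (58 - 47.4)^2 = 112.36
  (52 - 47.4)^2 = 21.16
  (20 - 47.4)^2 = 750.76
  (54 - 47.4)^2 = 43.56
  (93 - 47.4)^2 = 2079.36
  (27 - 47.4)^2 = 416.16
  (71 - 47.4)^2 = 556.96
  (29 - 47.4)^2 = 338.56
  (16 - 47.4)^2 = 985.96
Step 3: Sum of squared deviations = 5348.4
Step 4: Sample variance = 5348.4 / 9 = 594.2667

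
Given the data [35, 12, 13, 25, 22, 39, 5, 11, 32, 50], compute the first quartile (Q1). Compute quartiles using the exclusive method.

11.75

Step 1: Sort the data: [5, 11, 12, 13, 22, 25, 32, 35, 39, 50]
Step 2: n = 10
Step 3: Using the exclusive quartile method:
  Q1 = 11.75
  Q2 (median) = 23.5
  Q3 = 36
  IQR = Q3 - Q1 = 36 - 11.75 = 24.25
Step 4: Q1 = 11.75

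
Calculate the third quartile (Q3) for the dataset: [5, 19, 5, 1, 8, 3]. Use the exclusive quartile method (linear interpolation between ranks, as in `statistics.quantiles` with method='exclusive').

10.75

Step 1: Sort the data: [1, 3, 5, 5, 8, 19]
Step 2: n = 6
Step 3: Using the exclusive quartile method:
  Q1 = 2.5
  Q2 (median) = 5
  Q3 = 10.75
  IQR = Q3 - Q1 = 10.75 - 2.5 = 8.25
Step 4: Q3 = 10.75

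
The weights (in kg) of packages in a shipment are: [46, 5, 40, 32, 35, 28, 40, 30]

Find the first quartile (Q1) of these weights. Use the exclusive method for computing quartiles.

28.5

Step 1: Sort the data: [5, 28, 30, 32, 35, 40, 40, 46]
Step 2: n = 8
Step 3: Using the exclusive quartile method:
  Q1 = 28.5
  Q2 (median) = 33.5
  Q3 = 40
  IQR = Q3 - Q1 = 40 - 28.5 = 11.5
Step 4: Q1 = 28.5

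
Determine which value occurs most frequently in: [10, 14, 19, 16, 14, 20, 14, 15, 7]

14

Step 1: Count the frequency of each value:
  7: appears 1 time(s)
  10: appears 1 time(s)
  14: appears 3 time(s)
  15: appears 1 time(s)
  16: appears 1 time(s)
  19: appears 1 time(s)
  20: appears 1 time(s)
Step 2: The value 14 appears most frequently (3 times).
Step 3: Mode = 14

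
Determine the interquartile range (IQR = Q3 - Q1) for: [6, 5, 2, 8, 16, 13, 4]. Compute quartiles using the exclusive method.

9

Step 1: Sort the data: [2, 4, 5, 6, 8, 13, 16]
Step 2: n = 7
Step 3: Using the exclusive quartile method:
  Q1 = 4
  Q2 (median) = 6
  Q3 = 13
  IQR = Q3 - Q1 = 13 - 4 = 9
Step 4: IQR = 9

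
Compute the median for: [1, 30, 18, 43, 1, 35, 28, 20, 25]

25

Step 1: Sort the data in ascending order: [1, 1, 18, 20, 25, 28, 30, 35, 43]
Step 2: The number of values is n = 9.
Step 3: Since n is odd, the median is the middle value at position 5: 25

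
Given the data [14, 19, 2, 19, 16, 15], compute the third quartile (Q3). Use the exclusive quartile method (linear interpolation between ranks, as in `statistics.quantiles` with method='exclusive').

19

Step 1: Sort the data: [2, 14, 15, 16, 19, 19]
Step 2: n = 6
Step 3: Using the exclusive quartile method:
  Q1 = 11
  Q2 (median) = 15.5
  Q3 = 19
  IQR = Q3 - Q1 = 19 - 11 = 8
Step 4: Q3 = 19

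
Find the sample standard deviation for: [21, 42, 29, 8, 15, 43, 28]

13.0749

Step 1: Compute the mean: 26.5714
Step 2: Sum of squared deviations from the mean: 1025.7143
Step 3: Sample variance = 1025.7143 / 6 = 170.9524
Step 4: Standard deviation = sqrt(170.9524) = 13.0749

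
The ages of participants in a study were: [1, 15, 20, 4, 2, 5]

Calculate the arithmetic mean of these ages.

7.8333

Step 1: Sum all values: 1 + 15 + 20 + 4 + 2 + 5 = 47
Step 2: Count the number of values: n = 6
Step 3: Mean = sum / n = 47 / 6 = 7.8333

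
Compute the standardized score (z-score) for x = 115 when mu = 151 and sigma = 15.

-2.4

Step 1: Recall the z-score formula: z = (x - mu) / sigma
Step 2: Substitute values: z = (115 - 151) / 15
Step 3: z = -36 / 15 = -2.4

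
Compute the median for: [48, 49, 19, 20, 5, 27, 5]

20

Step 1: Sort the data in ascending order: [5, 5, 19, 20, 27, 48, 49]
Step 2: The number of values is n = 7.
Step 3: Since n is odd, the median is the middle value at position 4: 20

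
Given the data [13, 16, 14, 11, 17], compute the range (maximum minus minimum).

6

Step 1: Identify the maximum value: max = 17
Step 2: Identify the minimum value: min = 11
Step 3: Range = max - min = 17 - 11 = 6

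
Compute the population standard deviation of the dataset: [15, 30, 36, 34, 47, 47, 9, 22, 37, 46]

12.6969

Step 1: Compute the mean: 32.3
Step 2: Sum of squared deviations from the mean: 1612.1
Step 3: Population variance = 1612.1 / 10 = 161.21
Step 4: Standard deviation = sqrt(161.21) = 12.6969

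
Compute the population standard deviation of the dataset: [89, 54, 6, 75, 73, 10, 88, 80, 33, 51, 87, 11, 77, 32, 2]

31.7137

Step 1: Compute the mean: 51.2
Step 2: Sum of squared deviations from the mean: 15086.4
Step 3: Population variance = 15086.4 / 15 = 1005.76
Step 4: Standard deviation = sqrt(1005.76) = 31.7137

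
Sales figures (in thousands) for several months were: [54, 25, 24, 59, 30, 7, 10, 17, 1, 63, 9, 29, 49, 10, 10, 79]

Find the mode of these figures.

10

Step 1: Count the frequency of each value:
  1: appears 1 time(s)
  7: appears 1 time(s)
  9: appears 1 time(s)
  10: appears 3 time(s)
  17: appears 1 time(s)
  24: appears 1 time(s)
  25: appears 1 time(s)
  29: appears 1 time(s)
  30: appears 1 time(s)
  49: appears 1 time(s)
  54: appears 1 time(s)
  59: appears 1 time(s)
  63: appears 1 time(s)
  79: appears 1 time(s)
Step 2: The value 10 appears most frequently (3 times).
Step 3: Mode = 10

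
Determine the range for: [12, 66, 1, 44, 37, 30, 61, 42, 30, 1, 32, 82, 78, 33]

81

Step 1: Identify the maximum value: max = 82
Step 2: Identify the minimum value: min = 1
Step 3: Range = max - min = 82 - 1 = 81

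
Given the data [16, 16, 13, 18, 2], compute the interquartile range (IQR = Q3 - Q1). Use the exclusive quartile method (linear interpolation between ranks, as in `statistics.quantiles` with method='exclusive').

9.5

Step 1: Sort the data: [2, 13, 16, 16, 18]
Step 2: n = 5
Step 3: Using the exclusive quartile method:
  Q1 = 7.5
  Q2 (median) = 16
  Q3 = 17
  IQR = Q3 - Q1 = 17 - 7.5 = 9.5
Step 4: IQR = 9.5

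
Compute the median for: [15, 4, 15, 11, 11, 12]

11.5

Step 1: Sort the data in ascending order: [4, 11, 11, 12, 15, 15]
Step 2: The number of values is n = 6.
Step 3: Since n is even, the median is the average of positions 3 and 4:
  Median = (11 + 12) / 2 = 11.5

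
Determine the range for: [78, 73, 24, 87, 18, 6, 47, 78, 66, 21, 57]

81

Step 1: Identify the maximum value: max = 87
Step 2: Identify the minimum value: min = 6
Step 3: Range = max - min = 87 - 6 = 81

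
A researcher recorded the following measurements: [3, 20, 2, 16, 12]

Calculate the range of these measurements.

18

Step 1: Identify the maximum value: max = 20
Step 2: Identify the minimum value: min = 2
Step 3: Range = max - min = 20 - 2 = 18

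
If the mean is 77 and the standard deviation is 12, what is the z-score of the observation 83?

0.5

Step 1: Recall the z-score formula: z = (x - mu) / sigma
Step 2: Substitute values: z = (83 - 77) / 12
Step 3: z = 6 / 12 = 0.5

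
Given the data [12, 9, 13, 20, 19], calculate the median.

13

Step 1: Sort the data in ascending order: [9, 12, 13, 19, 20]
Step 2: The number of values is n = 5.
Step 3: Since n is odd, the median is the middle value at position 3: 13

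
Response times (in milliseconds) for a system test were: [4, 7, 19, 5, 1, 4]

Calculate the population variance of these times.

33.5556

Step 1: Compute the mean: (4 + 7 + 19 + 5 + 1 + 4) / 6 = 6.6667
Step 2: Compute squared deviations from the mean:
  (4 - 6.6667)^2 = 7.1111
  (7 - 6.6667)^2 = 0.1111
  (19 - 6.6667)^2 = 152.1111
  (5 - 6.6667)^2 = 2.7778
  (1 - 6.6667)^2 = 32.1111
  (4 - 6.6667)^2 = 7.1111
Step 3: Sum of squared deviations = 201.3333
Step 4: Population variance = 201.3333 / 6 = 33.5556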